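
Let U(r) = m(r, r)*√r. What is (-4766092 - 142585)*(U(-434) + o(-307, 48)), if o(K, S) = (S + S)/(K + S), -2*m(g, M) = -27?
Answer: 471232992/259 - 132534279*I*√434/2 ≈ 1.8194e+6 - 1.3805e+9*I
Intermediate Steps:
m(g, M) = 27/2 (m(g, M) = -½*(-27) = 27/2)
o(K, S) = 2*S/(K + S) (o(K, S) = (2*S)/(K + S) = 2*S/(K + S))
U(r) = 27*√r/2
(-4766092 - 142585)*(U(-434) + o(-307, 48)) = (-4766092 - 142585)*(27*√(-434)/2 + 2*48/(-307 + 48)) = -4908677*(27*(I*√434)/2 + 2*48/(-259)) = -4908677*(27*I*√434/2 + 2*48*(-1/259)) = -4908677*(27*I*√434/2 - 96/259) = -4908677*(-96/259 + 27*I*√434/2) = 471232992/259 - 132534279*I*√434/2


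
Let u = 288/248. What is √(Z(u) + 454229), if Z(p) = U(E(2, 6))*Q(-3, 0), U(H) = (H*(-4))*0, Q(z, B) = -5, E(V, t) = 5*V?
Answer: √454229 ≈ 673.96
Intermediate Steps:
u = 36/31 (u = 288*(1/248) = 36/31 ≈ 1.1613)
U(H) = 0 (U(H) = -4*H*0 = 0)
Z(p) = 0 (Z(p) = 0*(-5) = 0)
√(Z(u) + 454229) = √(0 + 454229) = √454229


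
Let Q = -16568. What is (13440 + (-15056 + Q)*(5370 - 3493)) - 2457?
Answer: -59347265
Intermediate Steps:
(13440 + (-15056 + Q)*(5370 - 3493)) - 2457 = (13440 + (-15056 - 16568)*(5370 - 3493)) - 2457 = (13440 - 31624*1877) - 2457 = (13440 - 59358248) - 2457 = -59344808 - 2457 = -59347265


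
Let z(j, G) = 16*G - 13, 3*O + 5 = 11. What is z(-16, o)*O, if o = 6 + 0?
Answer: 166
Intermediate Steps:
O = 2 (O = -5/3 + (1/3)*11 = -5/3 + 11/3 = 2)
o = 6
z(j, G) = -13 + 16*G
z(-16, o)*O = (-13 + 16*6)*2 = (-13 + 96)*2 = 83*2 = 166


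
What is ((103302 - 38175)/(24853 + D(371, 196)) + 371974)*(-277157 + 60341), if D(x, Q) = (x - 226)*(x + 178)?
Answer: -4212271459541352/52229 ≈ -8.0650e+10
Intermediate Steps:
D(x, Q) = (-226 + x)*(178 + x)
((103302 - 38175)/(24853 + D(371, 196)) + 371974)*(-277157 + 60341) = ((103302 - 38175)/(24853 + (-40228 + 371² - 48*371)) + 371974)*(-277157 + 60341) = (65127/(24853 + (-40228 + 137641 - 17808)) + 371974)*(-216816) = (65127/(24853 + 79605) + 371974)*(-216816) = (65127/104458 + 371974)*(-216816) = (38855725219/104458)*(-216816) = -4212271459541352/52229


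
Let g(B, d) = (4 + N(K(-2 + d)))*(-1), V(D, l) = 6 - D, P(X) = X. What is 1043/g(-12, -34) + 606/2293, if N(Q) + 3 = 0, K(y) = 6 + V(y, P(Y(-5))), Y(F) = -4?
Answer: -2390993/2293 ≈ -1042.7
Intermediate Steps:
K(y) = 12 - y (K(y) = 6 + (6 - y) = 12 - y)
N(Q) = -3 (N(Q) = -3 + 0 = -3)
g(B, d) = -1 (g(B, d) = (4 - 3)*(-1) = 1*(-1) = -1)
1043/g(-12, -34) + 606/2293 = 1043/(-1) + 606/2293 = 1043*(-1) + 606*(1/2293) = -1043 + 606/2293 = -2390993/2293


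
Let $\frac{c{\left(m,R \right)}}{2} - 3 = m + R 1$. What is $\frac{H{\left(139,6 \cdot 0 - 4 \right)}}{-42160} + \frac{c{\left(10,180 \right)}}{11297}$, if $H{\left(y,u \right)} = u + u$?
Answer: $\frac{2045517}{59535190} \approx 0.034358$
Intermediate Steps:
$c{\left(m,R \right)} = 6 + 2 R + 2 m$ ($c{\left(m,R \right)} = 6 + 2 \left(m + R 1\right) = 6 + 2 \left(m + R\right) = 6 + 2 \left(R + m\right) = 6 + \left(2 R + 2 m\right) = 6 + 2 R + 2 m$)
$H{\left(y,u \right)} = 2 u$
$\frac{H{\left(139,6 \cdot 0 - 4 \right)}}{-42160} + \frac{c{\left(10,180 \right)}}{11297} = \frac{2 \left(6 \cdot 0 - 4\right)}{-42160} + \frac{6 + 2 \cdot 180 + 2 \cdot 10}{11297} = 2 \left(0 - 4\right) \left(- \frac{1}{42160}\right) + \left(6 + 360 + 20\right) \frac{1}{11297} = 2 \left(-4\right) \left(- \frac{1}{42160}\right) + 386 \cdot \frac{1}{11297} = \left(-8\right) \left(- \frac{1}{42160}\right) + \frac{386}{11297} = \frac{1}{5270} + \frac{386}{11297} = \frac{2045517}{59535190}$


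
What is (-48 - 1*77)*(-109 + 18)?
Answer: 11375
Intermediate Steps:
(-48 - 1*77)*(-109 + 18) = (-48 - 77)*(-91) = -125*(-91) = 11375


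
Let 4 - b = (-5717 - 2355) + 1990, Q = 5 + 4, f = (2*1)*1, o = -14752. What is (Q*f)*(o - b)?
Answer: -375084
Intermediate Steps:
f = 2 (f = 2*1 = 2)
Q = 9
b = 6086 (b = 4 - ((-5717 - 2355) + 1990) = 4 - (-8072 + 1990) = 4 - 1*(-6082) = 4 + 6082 = 6086)
(Q*f)*(o - b) = (9*2)*(-14752 - 1*6086) = 18*(-14752 - 6086) = 18*(-20838) = -375084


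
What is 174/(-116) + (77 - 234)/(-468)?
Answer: -545/468 ≈ -1.1645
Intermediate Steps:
174/(-116) + (77 - 234)/(-468) = 174*(-1/116) - 157*(-1/468) = -3/2 + 157/468 = -545/468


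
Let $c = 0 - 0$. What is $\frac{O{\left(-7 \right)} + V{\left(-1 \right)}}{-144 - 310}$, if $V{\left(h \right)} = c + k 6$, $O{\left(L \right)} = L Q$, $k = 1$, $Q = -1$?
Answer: $- \frac{13}{454} \approx -0.028634$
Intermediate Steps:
$c = 0$ ($c = 0 + 0 = 0$)
$O{\left(L \right)} = - L$ ($O{\left(L \right)} = L \left(-1\right) = - L$)
$V{\left(h \right)} = 6$ ($V{\left(h \right)} = 0 + 1 \cdot 6 = 0 + 6 = 6$)
$\frac{O{\left(-7 \right)} + V{\left(-1 \right)}}{-144 - 310} = \frac{\left(-1\right) \left(-7\right) + 6}{-144 - 310} = \frac{7 + 6}{-454} = 13 \left(- \frac{1}{454}\right) = - \frac{13}{454}$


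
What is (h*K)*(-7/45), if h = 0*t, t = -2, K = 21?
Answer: 0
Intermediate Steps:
h = 0 (h = 0*(-2) = 0)
(h*K)*(-7/45) = (0*21)*(-7/45) = 0*(-7*1/45) = 0*(-7/45) = 0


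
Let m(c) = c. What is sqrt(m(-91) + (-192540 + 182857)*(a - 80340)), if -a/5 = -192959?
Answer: 8*I*sqrt(133815279) ≈ 92543.0*I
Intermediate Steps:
a = 964795 (a = -5*(-192959) = 964795)
sqrt(m(-91) + (-192540 + 182857)*(a - 80340)) = sqrt(-91 + (-192540 + 182857)*(964795 - 80340)) = sqrt(-91 - 9683*884455) = sqrt(-91 - 8564177765) = sqrt(-8564177856) = 8*I*sqrt(133815279)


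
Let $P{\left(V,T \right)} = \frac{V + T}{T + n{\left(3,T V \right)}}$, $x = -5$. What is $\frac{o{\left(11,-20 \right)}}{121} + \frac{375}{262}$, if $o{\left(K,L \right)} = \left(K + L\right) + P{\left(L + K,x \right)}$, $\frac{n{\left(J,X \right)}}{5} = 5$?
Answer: $\frac{107084}{79255} \approx 1.3511$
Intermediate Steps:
$n{\left(J,X \right)} = 25$ ($n{\left(J,X \right)} = 5 \cdot 5 = 25$)
$P{\left(V,T \right)} = \frac{T + V}{25 + T}$ ($P{\left(V,T \right)} = \frac{V + T}{T + 25} = \frac{T + V}{25 + T}$)
$o{\left(K,L \right)} = - \frac{1}{4} + \frac{21 K}{20} + \frac{21 L}{20}$ ($o{\left(K,L \right)} = \left(K + L\right) + \frac{-5 + \left(L + K\right)}{25 - 5} = \left(K + L\right) + \frac{-5 + \left(K + L\right)}{20} = \left(K + L\right) + \frac{-5 + K + L}{20} = \left(K + L\right) + \left(- \frac{1}{4} + \frac{K}{20} + \frac{L}{20}\right) = - \frac{1}{4} + \frac{21 K}{20} + \frac{21 L}{20}$)
$\frac{o{\left(11,-20 \right)}}{121} + \frac{375}{262} = \frac{- \frac{1}{4} + \frac{21}{20} \cdot 11 + \frac{21}{20} \left(-20\right)}{121} + \frac{375}{262} = \left(- \frac{1}{4} + \frac{231}{20} - 21\right) \frac{1}{121} + 375 \cdot \frac{1}{262} = \left(- \frac{97}{10}\right) \frac{1}{121} + \frac{375}{262} = - \frac{97}{1210} + \frac{375}{262} = \frac{107084}{79255}$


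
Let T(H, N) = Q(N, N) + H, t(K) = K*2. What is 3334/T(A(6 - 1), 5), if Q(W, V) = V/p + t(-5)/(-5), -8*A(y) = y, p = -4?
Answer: 26672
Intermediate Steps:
t(K) = 2*K
A(y) = -y/8
Q(W, V) = 2 - V/4 (Q(W, V) = V/(-4) + (2*(-5))/(-5) = V*(-¼) - 10*(-⅕) = -V/4 + 2 = 2 - V/4)
T(H, N) = 2 + H - N/4 (T(H, N) = (2 - N/4) + H = 2 + H - N/4)
3334/T(A(6 - 1), 5) = 3334/(2 - (6 - 1)/8 - ¼*5) = 3334/(2 - ⅛*5 - 5/4) = 3334/(2 - 5/8 - 5/4) = 3334/(⅛) = 3334*8 = 26672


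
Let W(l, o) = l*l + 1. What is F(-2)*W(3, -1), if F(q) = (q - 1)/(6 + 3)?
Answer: -10/3 ≈ -3.3333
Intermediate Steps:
W(l, o) = 1 + l² (W(l, o) = l² + 1 = 1 + l²)
F(q) = -⅑ + q/9 (F(q) = (-1 + q)/9 = (-1 + q)*(⅑) = -⅑ + q/9)
F(-2)*W(3, -1) = (-⅑ + (⅑)*(-2))*(1 + 3²) = (-⅑ - 2/9)*(1 + 9) = -⅓*10 = -10/3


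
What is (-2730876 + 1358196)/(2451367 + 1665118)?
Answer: -274536/823297 ≈ -0.33346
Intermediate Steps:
(-2730876 + 1358196)/(2451367 + 1665118) = -1372680/4116485 = -1372680*1/4116485 = -274536/823297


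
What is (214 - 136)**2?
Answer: 6084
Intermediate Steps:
(214 - 136)**2 = 78**2 = 6084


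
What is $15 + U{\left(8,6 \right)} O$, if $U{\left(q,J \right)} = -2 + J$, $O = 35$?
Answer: $155$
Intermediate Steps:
$15 + U{\left(8,6 \right)} O = 15 + \left(-2 + 6\right) 35 = 15 + 4 \cdot 35 = 15 + 140 = 155$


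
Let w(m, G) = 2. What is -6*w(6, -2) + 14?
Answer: 2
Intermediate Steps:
-6*w(6, -2) + 14 = -6*2 + 14 = -12 + 14 = 2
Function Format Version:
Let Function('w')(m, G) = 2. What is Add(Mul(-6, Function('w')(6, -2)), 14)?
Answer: 2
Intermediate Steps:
Add(Mul(-6, Function('w')(6, -2)), 14) = Add(Mul(-6, 2), 14) = Add(-12, 14) = 2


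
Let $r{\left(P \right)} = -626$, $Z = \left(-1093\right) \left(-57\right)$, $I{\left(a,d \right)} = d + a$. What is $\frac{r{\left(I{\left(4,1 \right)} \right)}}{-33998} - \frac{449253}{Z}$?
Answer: $- \frac{2539117178}{353018233} \approx -7.1926$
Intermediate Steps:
$I{\left(a,d \right)} = a + d$
$Z = 62301$
$\frac{r{\left(I{\left(4,1 \right)} \right)}}{-33998} - \frac{449253}{Z} = - \frac{626}{-33998} - \frac{449253}{62301} = \left(-626\right) \left(- \frac{1}{33998}\right) - \frac{149751}{20767} = \frac{313}{16999} - \frac{149751}{20767} = - \frac{2539117178}{353018233}$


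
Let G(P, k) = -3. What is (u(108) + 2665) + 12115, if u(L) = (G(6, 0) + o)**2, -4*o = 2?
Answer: 59169/4 ≈ 14792.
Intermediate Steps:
o = -1/2 (o = -1/4*2 = -1/2 ≈ -0.50000)
u(L) = 49/4 (u(L) = (-3 - 1/2)**2 = (-7/2)**2 = 49/4)
(u(108) + 2665) + 12115 = (49/4 + 2665) + 12115 = 10709/4 + 12115 = 59169/4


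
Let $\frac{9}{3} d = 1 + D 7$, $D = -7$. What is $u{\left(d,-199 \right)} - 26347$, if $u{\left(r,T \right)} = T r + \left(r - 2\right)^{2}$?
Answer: $-22839$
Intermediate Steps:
$d = -16$ ($d = \frac{1 - 49}{3} = \frac{1}{3} \left(-48\right) = -16$)
$u{\left(r,T \right)} = \left(-2 + r\right)^{2} + T r$ ($u{\left(r,T \right)} = T r + \left(-2 + r\right)^{2} = \left(-2 + r\right)^{2} + T r$)
$u{\left(d,-199 \right)} - 26347 = \left(\left(-2 - 16\right)^{2} - -3184\right) - 26347 = \left(\left(-18\right)^{2} + 3184\right) - 26347 = \left(324 + 3184\right) - 26347 = 3508 - 26347 = -22839$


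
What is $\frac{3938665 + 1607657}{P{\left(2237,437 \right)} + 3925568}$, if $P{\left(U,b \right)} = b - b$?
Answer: $\frac{2773161}{1962784} \approx 1.4129$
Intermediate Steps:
$P{\left(U,b \right)} = 0$
$\frac{3938665 + 1607657}{P{\left(2237,437 \right)} + 3925568} = \frac{3938665 + 1607657}{0 + 3925568} = \frac{5546322}{3925568} = 5546322 \cdot \frac{1}{3925568} = \frac{2773161}{1962784}$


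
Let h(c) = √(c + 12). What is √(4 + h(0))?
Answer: √(4 + 2*√3) ≈ 2.7321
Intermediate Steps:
h(c) = √(12 + c)
√(4 + h(0)) = √(4 + √(12 + 0)) = √(4 + √12) = √(4 + 2*√3)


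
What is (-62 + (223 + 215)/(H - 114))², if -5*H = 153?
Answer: 245611584/58081 ≈ 4228.8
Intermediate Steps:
H = -153/5 (H = -⅕*153 = -153/5 ≈ -30.600)
(-62 + (223 + 215)/(H - 114))² = (-62 + (223 + 215)/(-153/5 - 114))² = (-62 + 438/(-723/5))² = (-62 + 438*(-5/723))² = (-62 - 730/241)² = (-15672/241)² = 245611584/58081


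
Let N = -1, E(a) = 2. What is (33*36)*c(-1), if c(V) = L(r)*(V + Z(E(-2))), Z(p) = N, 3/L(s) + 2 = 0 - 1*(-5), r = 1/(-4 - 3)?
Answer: -2376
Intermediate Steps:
r = -1/7 (r = 1/(-7) = -1/7 ≈ -0.14286)
L(s) = 1 (L(s) = 3/(-2 + (0 - 1*(-5))) = 3/(-2 + (0 + 5)) = 3/(-2 + 5) = 3/3 = 3*(1/3) = 1)
Z(p) = -1
c(V) = -1 + V (c(V) = 1*(V - 1) = 1*(-1 + V) = -1 + V)
(33*36)*c(-1) = (33*36)*(-1 - 1) = 1188*(-2) = -2376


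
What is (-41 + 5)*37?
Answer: -1332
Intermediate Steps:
(-41 + 5)*37 = -36*37 = -1332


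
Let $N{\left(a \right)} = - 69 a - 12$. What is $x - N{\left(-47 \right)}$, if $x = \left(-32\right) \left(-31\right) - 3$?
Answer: $-2242$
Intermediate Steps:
$N{\left(a \right)} = -12 - 69 a$
$x = 989$ ($x = 992 - 3 = 989$)
$x - N{\left(-47 \right)} = 989 - \left(-12 - -3243\right) = 989 - \left(-12 + 3243\right) = 989 - 3231 = -2242$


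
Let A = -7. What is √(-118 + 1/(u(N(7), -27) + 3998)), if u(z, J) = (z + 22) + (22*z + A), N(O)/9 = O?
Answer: I*√3520340930/5462 ≈ 10.863*I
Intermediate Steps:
N(O) = 9*O
u(z, J) = 15 + 23*z (u(z, J) = (z + 22) + (22*z - 7) = (22 + z) + (-7 + 22*z) = 15 + 23*z)
√(-118 + 1/(u(N(7), -27) + 3998)) = √(-118 + 1/((15 + 23*(9*7)) + 3998)) = √(-118 + 1/((15 + 23*63) + 3998)) = √(-118 + 1/((15 + 1449) + 3998)) = √(-118 + 1/(1464 + 3998)) = √(-118 + 1/5462) = √(-644515/5462) = I*√3520340930/5462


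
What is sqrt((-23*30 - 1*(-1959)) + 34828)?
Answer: sqrt(36097) ≈ 189.99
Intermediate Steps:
sqrt((-23*30 - 1*(-1959)) + 34828) = sqrt((-690 + 1959) + 34828) = sqrt(1269 + 34828) = sqrt(36097)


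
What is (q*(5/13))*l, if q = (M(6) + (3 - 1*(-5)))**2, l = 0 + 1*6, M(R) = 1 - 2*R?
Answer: 270/13 ≈ 20.769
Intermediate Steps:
l = 6 (l = 0 + 6 = 6)
q = 9 (q = ((1 - 2*6) + (3 - 1*(-5)))**2 = ((1 - 12) + (3 + 5))**2 = (-11 + 8)**2 = (-3)**2 = 9)
(q*(5/13))*l = (9*(5/13))*6 = (45/13)*6 = 270/13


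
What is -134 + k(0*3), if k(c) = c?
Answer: -134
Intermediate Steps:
-134 + k(0*3) = -134 + 0*3 = -134 + 0 = -134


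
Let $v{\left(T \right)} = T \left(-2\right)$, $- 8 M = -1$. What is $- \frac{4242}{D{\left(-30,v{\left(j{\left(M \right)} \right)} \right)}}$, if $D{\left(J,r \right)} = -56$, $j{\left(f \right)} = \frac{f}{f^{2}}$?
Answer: $\frac{303}{4} \approx 75.75$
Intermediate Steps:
$M = \frac{1}{8}$ ($M = \left(- \frac{1}{8}\right) \left(-1\right) = \frac{1}{8} \approx 0.125$)
$j{\left(f \right)} = \frac{1}{f}$ ($j{\left(f \right)} = \frac{f}{f^{2}} = \frac{1}{f}$)
$v{\left(T \right)} = - 2 T$
$- \frac{4242}{D{\left(-30,v{\left(j{\left(M \right)} \right)} \right)}} = - \frac{4242}{-56} = \left(-4242\right) \left(- \frac{1}{56}\right) = \frac{303}{4}$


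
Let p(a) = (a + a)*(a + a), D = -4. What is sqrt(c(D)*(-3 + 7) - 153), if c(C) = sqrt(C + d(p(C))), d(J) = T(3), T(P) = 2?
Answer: sqrt(-153 + 4*I*sqrt(2)) ≈ 0.2286 + 12.371*I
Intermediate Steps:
p(a) = 4*a**2 (p(a) = (2*a)*(2*a) = 4*a**2)
d(J) = 2
c(C) = sqrt(2 + C) (c(C) = sqrt(C + 2) = sqrt(2 + C))
sqrt(c(D)*(-3 + 7) - 153) = sqrt(sqrt(2 - 4)*(-3 + 7) - 153) = sqrt(sqrt(-2)*4 - 153) = sqrt((I*sqrt(2))*4 - 153) = sqrt(4*I*sqrt(2) - 153) = sqrt(-153 + 4*I*sqrt(2))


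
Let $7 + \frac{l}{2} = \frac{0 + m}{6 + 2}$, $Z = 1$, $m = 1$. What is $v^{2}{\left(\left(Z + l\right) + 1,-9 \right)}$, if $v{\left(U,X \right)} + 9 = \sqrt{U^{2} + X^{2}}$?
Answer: $\frac{\left(36 - \sqrt{3505}\right)^{2}}{16} \approx 33.649$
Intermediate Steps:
$l = - \frac{55}{4}$ ($l = -14 + 2 \frac{0 + 1}{6 + 2} = -14 + 2 \cdot 1 \cdot \frac{1}{8} = -14 + 2 \cdot \frac{1}{8} = -14 + \frac{1}{4} = - \frac{55}{4} \approx -13.75$)
$v{\left(U,X \right)} = -9 + \sqrt{U^{2} + X^{2}}$
$v^{2}{\left(\left(Z + l\right) + 1,-9 \right)} = \left(-9 + \sqrt{\left(\left(1 - \frac{55}{4}\right) + 1\right)^{2} + \left(-9\right)^{2}}\right)^{2} = \left(-9 + \sqrt{\left(- \frac{51}{4} + 1\right)^{2} + 81}\right)^{2} = \left(-9 + \sqrt{\left(- \frac{47}{4}\right)^{2} + 81}\right)^{2} = \left(-9 + \sqrt{\frac{2209}{16} + 81}\right)^{2} = \left(-9 + \sqrt{\frac{3505}{16}}\right)^{2} = \left(-9 + \frac{\sqrt{3505}}{4}\right)^{2}$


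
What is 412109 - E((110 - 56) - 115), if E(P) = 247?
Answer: 411862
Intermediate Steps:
412109 - E((110 - 56) - 115) = 412109 - 1*247 = 412109 - 247 = 411862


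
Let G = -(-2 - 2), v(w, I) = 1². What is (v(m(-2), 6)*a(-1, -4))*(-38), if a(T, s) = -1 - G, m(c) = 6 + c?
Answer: 190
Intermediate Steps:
v(w, I) = 1
G = 4 (G = -1*(-4) = 4)
a(T, s) = -5 (a(T, s) = -1 - 1*4 = -1 - 4 = -5)
(v(m(-2), 6)*a(-1, -4))*(-38) = (1*(-5))*(-38) = -5*(-38) = 190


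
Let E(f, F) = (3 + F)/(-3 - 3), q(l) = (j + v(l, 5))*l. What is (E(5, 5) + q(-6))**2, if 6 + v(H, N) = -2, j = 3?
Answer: 7396/9 ≈ 821.78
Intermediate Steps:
v(H, N) = -8 (v(H, N) = -6 - 2 = -8)
q(l) = -5*l (q(l) = (3 - 8)*l = -5*l)
E(f, F) = -1/2 - F/6 (E(f, F) = (3 + F)/(-6) = (3 + F)*(-1/6) = -1/2 - F/6)
(E(5, 5) + q(-6))**2 = ((-1/2 - 1/6*5) - 5*(-6))**2 = ((-1/2 - 5/6) + 30)**2 = (-4/3 + 30)**2 = (86/3)**2 = 7396/9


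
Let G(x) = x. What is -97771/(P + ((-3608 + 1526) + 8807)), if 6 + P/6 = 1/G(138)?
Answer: -2248733/153848 ≈ -14.617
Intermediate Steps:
P = -827/23 (P = -36 + 6/138 = -36 + 6*(1/138) = -36 + 1/23 = -827/23 ≈ -35.957)
-97771/(P + ((-3608 + 1526) + 8807)) = -97771/(-827/23 + ((-3608 + 1526) + 8807)) = -97771/(-827/23 + (-2082 + 8807)) = -97771/(-827/23 + 6725) = -97771/153848/23 = -97771*23/153848 = -2248733/153848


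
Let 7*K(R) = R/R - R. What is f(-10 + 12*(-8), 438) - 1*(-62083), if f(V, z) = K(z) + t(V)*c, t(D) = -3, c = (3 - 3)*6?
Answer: 434144/7 ≈ 62021.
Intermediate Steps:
c = 0 (c = 0*6 = 0)
K(R) = ⅐ - R/7 (K(R) = (R/R - R)/7 = (1 - R)/7 = ⅐ - R/7)
f(V, z) = ⅐ - z/7 (f(V, z) = (⅐ - z/7) - 3*0 = (⅐ - z/7) + 0 = ⅐ - z/7)
f(-10 + 12*(-8), 438) - 1*(-62083) = (⅐ - ⅐*438) - 1*(-62083) = (⅐ - 438/7) + 62083 = -437/7 + 62083 = 434144/7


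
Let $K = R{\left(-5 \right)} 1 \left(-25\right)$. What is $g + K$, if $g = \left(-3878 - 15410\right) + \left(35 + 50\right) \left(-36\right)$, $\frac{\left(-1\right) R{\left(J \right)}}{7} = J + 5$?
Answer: $-22348$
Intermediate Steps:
$R{\left(J \right)} = -35 - 7 J$ ($R{\left(J \right)} = - 7 \left(J + 5\right) = - 7 \left(5 + J\right) = -35 - 7 J$)
$g = -22348$ ($g = -19288 + 85 \left(-36\right) = -19288 - 3060 = -22348$)
$K = 0$ ($K = \left(-35 - -35\right) 1 \left(-25\right) = \left(-35 + 35\right) 1 \left(-25\right) = 0 \cdot 1 \left(-25\right) = 0 \left(-25\right) = 0$)
$g + K = -22348 + 0 = -22348$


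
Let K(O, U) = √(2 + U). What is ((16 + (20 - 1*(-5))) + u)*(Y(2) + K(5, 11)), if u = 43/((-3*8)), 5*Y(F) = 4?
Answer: 941/30 + 941*√13/24 ≈ 172.73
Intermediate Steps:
Y(F) = ⅘ (Y(F) = (⅕)*4 = ⅘)
u = -43/24 (u = 43/(-24) = 43*(-1/24) = -43/24 ≈ -1.7917)
((16 + (20 - 1*(-5))) + u)*(Y(2) + K(5, 11)) = ((16 + (20 - 1*(-5))) - 43/24)*(⅘ + √(2 + 11)) = ((16 + (20 + 5)) - 43/24)*(⅘ + √13) = ((16 + 25) - 43/24)*(⅘ + √13) = (41 - 43/24)*(⅘ + √13) = 941*(⅘ + √13)/24 = 941/30 + 941*√13/24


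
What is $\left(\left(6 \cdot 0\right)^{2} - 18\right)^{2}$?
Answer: $324$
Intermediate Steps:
$\left(\left(6 \cdot 0\right)^{2} - 18\right)^{2} = \left(0^{2} - 18\right)^{2} = \left(0 - 18\right)^{2} = \left(-18\right)^{2} = 324$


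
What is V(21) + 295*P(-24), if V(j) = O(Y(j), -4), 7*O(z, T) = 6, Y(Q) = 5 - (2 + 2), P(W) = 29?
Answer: 59891/7 ≈ 8555.9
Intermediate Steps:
Y(Q) = 1 (Y(Q) = 5 - 1*4 = 5 - 4 = 1)
O(z, T) = 6/7 (O(z, T) = (1/7)*6 = 6/7)
V(j) = 6/7
V(21) + 295*P(-24) = 6/7 + 295*29 = 6/7 + 8555 = 59891/7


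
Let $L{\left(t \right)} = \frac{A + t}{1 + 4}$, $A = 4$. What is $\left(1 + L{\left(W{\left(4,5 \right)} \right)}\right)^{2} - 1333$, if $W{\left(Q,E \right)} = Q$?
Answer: $- \frac{33156}{25} \approx -1326.2$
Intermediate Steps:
$L{\left(t \right)} = \frac{4}{5} + \frac{t}{5}$ ($L{\left(t \right)} = \frac{4 + t}{1 + 4} = \frac{4 + t}{5} = \left(4 + t\right) \frac{1}{5} = \frac{4}{5} + \frac{t}{5}$)
$\left(1 + L{\left(W{\left(4,5 \right)} \right)}\right)^{2} - 1333 = \left(1 + \left(\frac{4}{5} + \frac{1}{5} \cdot 4\right)\right)^{2} - 1333 = \left(1 + \left(\frac{4}{5} + \frac{4}{5}\right)\right)^{2} - 1333 = \left(1 + \frac{8}{5}\right)^{2} - 1333 = \left(\frac{13}{5}\right)^{2} - 1333 = \frac{169}{25} - 1333 = - \frac{33156}{25}$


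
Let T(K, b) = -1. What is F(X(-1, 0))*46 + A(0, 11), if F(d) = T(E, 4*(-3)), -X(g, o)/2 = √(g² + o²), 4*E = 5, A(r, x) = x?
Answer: -35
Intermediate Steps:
E = 5/4 (E = (¼)*5 = 5/4 ≈ 1.2500)
X(g, o) = -2*√(g² + o²)
F(d) = -1
F(X(-1, 0))*46 + A(0, 11) = -1*46 + 11 = -46 + 11 = -35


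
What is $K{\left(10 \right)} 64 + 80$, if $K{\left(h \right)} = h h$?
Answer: $6480$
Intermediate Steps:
$K{\left(h \right)} = h^{2}$
$K{\left(10 \right)} 64 + 80 = 10^{2} \cdot 64 + 80 = 100 \cdot 64 + 80 = 6400 + 80 = 6480$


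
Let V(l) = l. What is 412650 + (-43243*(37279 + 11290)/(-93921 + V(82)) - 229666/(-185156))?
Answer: 3779316231630513/8687426942 ≈ 4.3503e+5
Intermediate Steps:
412650 + (-43243*(37279 + 11290)/(-93921 + V(82)) - 229666/(-185156)) = 412650 + (-43243*(37279 + 11290)/(-93921 + 82) - 229666/(-185156)) = 412650 + (-43243/((-93839/48569)) - 229666*(-1/185156)) = 412650 + (-43243/((-93839*1/48569)) + 114833/92578) = 412650 + (-43243/(-93839/48569) + 114833/92578) = 412650 + (-43243*(-48569/93839) + 114833/92578) = 412650 + (2100269267/93839 + 114833/92578) = 412650 + 194449504014213/8687426942 = 3779316231630513/8687426942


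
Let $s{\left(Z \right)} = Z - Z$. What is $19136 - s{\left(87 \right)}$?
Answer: $19136$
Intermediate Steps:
$s{\left(Z \right)} = 0$
$19136 - s{\left(87 \right)} = 19136 - 0 = 19136 + 0 = 19136$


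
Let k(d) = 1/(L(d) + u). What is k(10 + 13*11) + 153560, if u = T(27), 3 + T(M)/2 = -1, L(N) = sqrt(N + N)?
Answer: 18580764/121 + 3*sqrt(34)/242 ≈ 1.5356e+5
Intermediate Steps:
L(N) = sqrt(2)*sqrt(N) (L(N) = sqrt(2*N) = sqrt(2)*sqrt(N))
T(M) = -8 (T(M) = -6 + 2*(-1) = -6 - 2 = -8)
u = -8
k(d) = 1/(-8 + sqrt(2)*sqrt(d)) (k(d) = 1/(sqrt(2)*sqrt(d) - 8) = 1/(-8 + sqrt(2)*sqrt(d)))
k(10 + 13*11) + 153560 = 1/(-8 + sqrt(2)*sqrt(10 + 13*11)) + 153560 = 1/(-8 + sqrt(2)*sqrt(10 + 143)) + 153560 = 1/(-8 + sqrt(2)*sqrt(153)) + 153560 = 1/(-8 + sqrt(2)*(3*sqrt(17))) + 153560 = 1/(-8 + 3*sqrt(34)) + 153560 = 153560 + 1/(-8 + 3*sqrt(34))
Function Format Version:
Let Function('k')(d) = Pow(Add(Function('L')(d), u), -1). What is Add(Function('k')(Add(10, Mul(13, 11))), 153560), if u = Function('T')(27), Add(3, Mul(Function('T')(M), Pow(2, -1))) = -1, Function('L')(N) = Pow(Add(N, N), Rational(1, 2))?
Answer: Add(Rational(18580764, 121), Mul(Rational(3, 242), Pow(34, Rational(1, 2)))) ≈ 1.5356e+5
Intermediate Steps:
Function('L')(N) = Mul(Pow(2, Rational(1, 2)), Pow(N, Rational(1, 2))) (Function('L')(N) = Pow(Mul(2, N), Rational(1, 2)) = Mul(Pow(2, Rational(1, 2)), Pow(N, Rational(1, 2))))
Function('T')(M) = -8 (Function('T')(M) = Add(-6, Mul(2, -1)) = Add(-6, -2) = -8)
u = -8
Function('k')(d) = Pow(Add(-8, Mul(Pow(2, Rational(1, 2)), Pow(d, Rational(1, 2)))), -1) (Function('k')(d) = Pow(Add(Mul(Pow(2, Rational(1, 2)), Pow(d, Rational(1, 2))), -8), -1) = Pow(Add(-8, Mul(Pow(2, Rational(1, 2)), Pow(d, Rational(1, 2)))), -1))
Add(Function('k')(Add(10, Mul(13, 11))), 153560) = Add(Pow(Add(-8, Mul(Pow(2, Rational(1, 2)), Pow(Add(10, Mul(13, 11)), Rational(1, 2)))), -1), 153560) = Add(Pow(Add(-8, Mul(Pow(2, Rational(1, 2)), Pow(Add(10, 143), Rational(1, 2)))), -1), 153560) = Add(Pow(Add(-8, Mul(Pow(2, Rational(1, 2)), Pow(153, Rational(1, 2)))), -1), 153560) = Add(Pow(Add(-8, Mul(Pow(2, Rational(1, 2)), Mul(3, Pow(17, Rational(1, 2))))), -1), 153560) = Add(Pow(Add(-8, Mul(3, Pow(34, Rational(1, 2)))), -1), 153560) = Add(153560, Pow(Add(-8, Mul(3, Pow(34, Rational(1, 2)))), -1))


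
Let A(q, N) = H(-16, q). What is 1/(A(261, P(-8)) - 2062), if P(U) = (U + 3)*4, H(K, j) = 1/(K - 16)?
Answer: -32/65985 ≈ -0.00048496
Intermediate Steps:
H(K, j) = 1/(-16 + K)
P(U) = 12 + 4*U (P(U) = (3 + U)*4 = 12 + 4*U)
A(q, N) = -1/32 (A(q, N) = 1/(-16 - 16) = 1/(-32) = -1/32)
1/(A(261, P(-8)) - 2062) = 1/(-1/32 - 2062) = 1/(-65985/32) = -32/65985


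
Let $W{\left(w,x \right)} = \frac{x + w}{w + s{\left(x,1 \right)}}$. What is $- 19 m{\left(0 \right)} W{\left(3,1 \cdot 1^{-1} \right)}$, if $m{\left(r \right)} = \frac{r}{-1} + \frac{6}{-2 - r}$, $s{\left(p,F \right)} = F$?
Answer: $57$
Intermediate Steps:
$m{\left(r \right)} = - r + \frac{6}{-2 - r}$ ($m{\left(r \right)} = r \left(-1\right) + \frac{6}{-2 - r} = - r + \frac{6}{-2 - r}$)
$W{\left(w,x \right)} = \frac{w + x}{1 + w}$ ($W{\left(w,x \right)} = \frac{x + w}{w + 1} = \frac{w + x}{1 + w}$)
$- 19 m{\left(0 \right)} W{\left(3,1 \cdot 1^{-1} \right)} = - 19 \frac{-6 - 0^{2} - 0}{2 + 0} \frac{3 + 1 \cdot 1^{-1}}{1 + 3} = - 19 \frac{-6 - 0 + 0}{2} \frac{3 + 1 \cdot 1}{4} = - 19 \frac{-6 + 0 + 0}{2} \frac{3 + 1}{4} = - 19 \cdot \frac{1}{2} \left(-6\right) \frac{1}{4} \cdot 4 = \left(-19\right) \left(-3\right) 1 = 57 \cdot 1 = 57$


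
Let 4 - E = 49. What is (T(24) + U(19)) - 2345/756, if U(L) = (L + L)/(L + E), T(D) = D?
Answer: 27289/1404 ≈ 19.437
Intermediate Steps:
E = -45 (E = 4 - 1*49 = 4 - 49 = -45)
U(L) = 2*L/(-45 + L) (U(L) = (L + L)/(L - 45) = (2*L)/(-45 + L) = 2*L/(-45 + L))
(T(24) + U(19)) - 2345/756 = (24 + 2*19/(-45 + 19)) - 2345/756 = (24 + 2*19/(-26)) - 2345*1/756 = (24 + 2*19*(-1/26)) - 335/108 = (24 - 19/13) - 335/108 = 293/13 - 335/108 = 27289/1404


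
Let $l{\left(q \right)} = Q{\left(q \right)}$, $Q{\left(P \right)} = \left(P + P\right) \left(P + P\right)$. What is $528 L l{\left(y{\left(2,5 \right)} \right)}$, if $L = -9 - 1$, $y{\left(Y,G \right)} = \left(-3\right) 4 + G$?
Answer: $-1034880$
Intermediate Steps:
$Q{\left(P \right)} = 4 P^{2}$ ($Q{\left(P \right)} = 2 P 2 P = 4 P^{2}$)
$y{\left(Y,G \right)} = -12 + G$
$l{\left(q \right)} = 4 q^{2}$
$L = -10$
$528 L l{\left(y{\left(2,5 \right)} \right)} = 528 \left(- 10 \cdot 4 \left(-12 + 5\right)^{2}\right) = 528 \left(- 10 \cdot 4 \left(-7\right)^{2}\right) = 528 \left(- 10 \cdot 4 \cdot 49\right) = 528 \left(\left(-10\right) 196\right) = 528 \left(-1960\right) = -1034880$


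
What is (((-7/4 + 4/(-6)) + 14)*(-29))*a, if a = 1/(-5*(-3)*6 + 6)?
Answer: -4031/1152 ≈ -3.4991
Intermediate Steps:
a = 1/96 (a = 1/(15*6 + 6) = 1/(90 + 6) = 1/96 ≈ 0.010417)
(((-7/4 + 4/(-6)) + 14)*(-29))*a = (((-7/4 + 4/(-6)) + 14)*(-29))*(1/96) = (((-7*¼ + 4*(-⅙)) + 14)*(-29))*(1/96) = (((-7/4 - ⅔) + 14)*(-29))*(1/96) = ((-29/12 + 14)*(-29))*(1/96) = ((139/12)*(-29))*(1/96) = -4031/12*1/96 = -4031/1152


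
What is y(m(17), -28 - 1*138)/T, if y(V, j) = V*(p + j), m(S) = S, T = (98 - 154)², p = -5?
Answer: -2907/3136 ≈ -0.92698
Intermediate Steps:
T = 3136 (T = (-56)² = 3136)
y(V, j) = V*(-5 + j)
y(m(17), -28 - 1*138)/T = (17*(-5 + (-28 - 1*138)))/3136 = (17*(-5 + (-28 - 138)))*(1/3136) = (17*(-5 - 166))*(1/3136) = (17*(-171))*(1/3136) = -2907*1/3136 = -2907/3136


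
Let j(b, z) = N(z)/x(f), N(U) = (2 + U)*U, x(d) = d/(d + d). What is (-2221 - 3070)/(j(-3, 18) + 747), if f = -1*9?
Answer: -5291/1467 ≈ -3.6067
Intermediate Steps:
f = -9
x(d) = ½ (x(d) = d/((2*d)) = d*(1/(2*d)) = ½)
N(U) = U*(2 + U)
j(b, z) = 2*z*(2 + z) (j(b, z) = (z*(2 + z))/(½) = (z*(2 + z))*2 = 2*z*(2 + z))
(-2221 - 3070)/(j(-3, 18) + 747) = (-2221 - 3070)/(2*18*(2 + 18) + 747) = -5291/(2*18*20 + 747) = -5291/(720 + 747) = -5291/1467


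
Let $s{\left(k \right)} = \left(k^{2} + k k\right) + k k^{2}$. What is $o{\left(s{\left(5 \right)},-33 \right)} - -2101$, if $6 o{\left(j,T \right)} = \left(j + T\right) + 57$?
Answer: $\frac{12805}{6} \approx 2134.2$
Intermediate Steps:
$s{\left(k \right)} = k^{3} + 2 k^{2}$ ($s{\left(k \right)} = \left(k^{2} + k^{2}\right) + k^{3} = 2 k^{2} + k^{3} = k^{3} + 2 k^{2}$)
$o{\left(j,T \right)} = \frac{19}{2} + \frac{T}{6} + \frac{j}{6}$ ($o{\left(j,T \right)} = \frac{\left(j + T\right) + 57}{6} = \frac{\left(T + j\right) + 57}{6} = \frac{57 + T + j}{6} = \frac{19}{2} + \frac{T}{6} + \frac{j}{6}$)
$o{\left(s{\left(5 \right)},-33 \right)} - -2101 = \left(\frac{19}{2} + \frac{1}{6} \left(-33\right) + \frac{5^{2} \left(2 + 5\right)}{6}\right) - -2101 = \left(\frac{19}{2} - \frac{11}{2} + \frac{25 \cdot 7}{6}\right) + 2101 = \left(\frac{19}{2} - \frac{11}{2} + \frac{1}{6} \cdot 175\right) + 2101 = \left(\frac{19}{2} - \frac{11}{2} + \frac{175}{6}\right) + 2101 = \frac{199}{6} + 2101 = \frac{12805}{6}$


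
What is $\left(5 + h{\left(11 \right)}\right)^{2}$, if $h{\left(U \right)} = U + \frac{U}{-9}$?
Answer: $\frac{17689}{81} \approx 218.38$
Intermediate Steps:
$h{\left(U \right)} = \frac{8 U}{9}$ ($h{\left(U \right)} = U + U \left(- \frac{1}{9}\right) = U - \frac{U}{9} = \frac{8 U}{9}$)
$\left(5 + h{\left(11 \right)}\right)^{2} = \left(5 + \frac{8}{9} \cdot 11\right)^{2} = \left(5 + \frac{88}{9}\right)^{2} = \left(\frac{133}{9}\right)^{2} = \frac{17689}{81}$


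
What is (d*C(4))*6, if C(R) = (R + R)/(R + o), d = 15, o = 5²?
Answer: 720/29 ≈ 24.828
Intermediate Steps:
o = 25
C(R) = 2*R/(25 + R) (C(R) = (R + R)/(R + 25) = (2*R)/(25 + R) = 2*R/(25 + R))
(d*C(4))*6 = (15*(2*4/(25 + 4)))*6 = (15*(2*4/29))*6 = (15*(2*4*(1/29)))*6 = (15*(8/29))*6 = (120/29)*6 = 720/29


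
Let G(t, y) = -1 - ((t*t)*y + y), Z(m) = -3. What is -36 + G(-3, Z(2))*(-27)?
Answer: -819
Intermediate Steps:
G(t, y) = -1 - y - y*t² (G(t, y) = -1 - (t²*y + y) = -1 - (y*t² + y) = -1 - (y + y*t²) = -1 + (-y - y*t²) = -1 - y - y*t²)
-36 + G(-3, Z(2))*(-27) = -36 + (-1 - 1*(-3) - 1*(-3)*(-3)²)*(-27) = -36 + (-1 + 3 - 1*(-3)*9)*(-27) = -36 + (-1 + 3 + 27)*(-27) = -36 + 29*(-27) = -36 - 783 = -819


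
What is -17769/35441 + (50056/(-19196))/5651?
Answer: -482323667255/961129759709 ≈ -0.50183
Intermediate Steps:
-17769/35441 + (50056/(-19196))/5651 = -17769*1/35441 + (50056*(-1/19196))*(1/5651) = -17769/35441 - 12514/4799*1/5651 = -17769/35441 - 12514/27119149 = -482323667255/961129759709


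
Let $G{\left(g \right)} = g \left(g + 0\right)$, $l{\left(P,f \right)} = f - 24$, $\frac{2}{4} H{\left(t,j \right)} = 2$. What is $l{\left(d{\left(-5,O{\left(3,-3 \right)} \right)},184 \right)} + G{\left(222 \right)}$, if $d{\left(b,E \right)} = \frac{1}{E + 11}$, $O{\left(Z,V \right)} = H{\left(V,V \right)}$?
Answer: $49444$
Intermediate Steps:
$H{\left(t,j \right)} = 4$ ($H{\left(t,j \right)} = 2 \cdot 2 = 4$)
$O{\left(Z,V \right)} = 4$
$d{\left(b,E \right)} = \frac{1}{11 + E}$
$l{\left(P,f \right)} = -24 + f$
$G{\left(g \right)} = g^{2}$ ($G{\left(g \right)} = g g = g^{2}$)
$l{\left(d{\left(-5,O{\left(3,-3 \right)} \right)},184 \right)} + G{\left(222 \right)} = \left(-24 + 184\right) + 222^{2} = 160 + 49284 = 49444$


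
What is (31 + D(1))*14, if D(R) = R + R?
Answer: 462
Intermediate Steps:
D(R) = 2*R
(31 + D(1))*14 = (31 + 2*1)*14 = (31 + 2)*14 = 33*14 = 462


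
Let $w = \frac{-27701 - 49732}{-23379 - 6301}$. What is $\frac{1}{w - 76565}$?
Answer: $- \frac{560}{42874939} \approx -1.3061 \cdot 10^{-5}$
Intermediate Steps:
$w = \frac{1461}{560}$ ($w = - \frac{77433}{-29680} = \left(-77433\right) \left(- \frac{1}{29680}\right) = \frac{1461}{560} \approx 2.6089$)
$\frac{1}{w - 76565} = \frac{1}{\frac{1461}{560} - 76565} = \frac{1}{- \frac{42874939}{560}} = - \frac{560}{42874939}$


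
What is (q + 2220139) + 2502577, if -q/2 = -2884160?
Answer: 10491036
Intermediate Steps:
q = 5768320 (q = -2*(-2884160) = 5768320)
(q + 2220139) + 2502577 = (5768320 + 2220139) + 2502577 = 7988459 + 2502577 = 10491036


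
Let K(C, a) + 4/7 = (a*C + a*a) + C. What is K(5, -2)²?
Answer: 121/49 ≈ 2.4694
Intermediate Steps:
K(C, a) = -4/7 + C + a² + C*a (K(C, a) = -4/7 + ((a*C + a*a) + C) = -4/7 + ((C*a + a²) + C) = -4/7 + ((a² + C*a) + C) = -4/7 + (C + a² + C*a) = -4/7 + C + a² + C*a)
K(5, -2)² = (-4/7 + 5 + (-2)² + 5*(-2))² = (-4/7 + 5 + 4 - 10)² = (-11/7)² = 121/49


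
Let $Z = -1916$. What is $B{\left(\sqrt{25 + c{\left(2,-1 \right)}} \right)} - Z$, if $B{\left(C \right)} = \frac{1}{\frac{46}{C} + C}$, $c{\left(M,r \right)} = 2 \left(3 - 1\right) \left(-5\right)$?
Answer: $1916 + \frac{\sqrt{5}}{51} \approx 1916.0$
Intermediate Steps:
$c{\left(M,r \right)} = -20$ ($c{\left(M,r \right)} = 2 \cdot 2 \left(-5\right) = 2 \left(-10\right) = -20$)
$B{\left(C \right)} = \frac{1}{C + \frac{46}{C}}$
$B{\left(\sqrt{25 + c{\left(2,-1 \right)}} \right)} - Z = \frac{\sqrt{25 - 20}}{46 + \left(\sqrt{25 - 20}\right)^{2}} - -1916 = \frac{\sqrt{5}}{46 + \left(\sqrt{5}\right)^{2}} + 1916 = \frac{\sqrt{5}}{46 + 5} + 1916 = \frac{\sqrt{5}}{51} + 1916 = 1916 + \frac{\sqrt{5}}{51}$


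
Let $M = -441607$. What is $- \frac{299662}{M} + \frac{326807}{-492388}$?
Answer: $\frac{248439539}{16726306732} \approx 0.014853$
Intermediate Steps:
$- \frac{299662}{M} + \frac{326807}{-492388} = - \frac{299662}{-441607} + \frac{326807}{-492388} = \left(-299662\right) \left(- \frac{1}{441607}\right) + 326807 \left(- \frac{1}{492388}\right) = \frac{299662}{441607} - \frac{25139}{37876} = \frac{248439539}{16726306732}$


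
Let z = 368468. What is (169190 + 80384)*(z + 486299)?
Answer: 213327619258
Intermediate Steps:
(169190 + 80384)*(z + 486299) = (169190 + 80384)*(368468 + 486299) = 249574*854767 = 213327619258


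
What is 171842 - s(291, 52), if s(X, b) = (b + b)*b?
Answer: 166434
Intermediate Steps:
s(X, b) = 2*b² (s(X, b) = (2*b)*b = 2*b²)
171842 - s(291, 52) = 171842 - 2*52² = 171842 - 2*2704 = 171842 - 1*5408 = 171842 - 5408 = 166434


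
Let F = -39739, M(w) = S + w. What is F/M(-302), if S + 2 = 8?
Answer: 39739/296 ≈ 134.25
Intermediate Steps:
S = 6 (S = -2 + 8 = 6)
M(w) = 6 + w
F/M(-302) = -39739/(6 - 302) = -39739/(-296) = -39739*(-1/296) = 39739/296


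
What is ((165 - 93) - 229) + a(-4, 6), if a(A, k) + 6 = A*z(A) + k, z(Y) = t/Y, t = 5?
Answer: -152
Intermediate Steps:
z(Y) = 5/Y
a(A, k) = -1 + k (a(A, k) = -6 + (A*(5/A) + k) = -6 + (5 + k) = -1 + k)
((165 - 93) - 229) + a(-4, 6) = ((165 - 93) - 229) + (-1 + 6) = (72 - 229) + 5 = -157 + 5 = -152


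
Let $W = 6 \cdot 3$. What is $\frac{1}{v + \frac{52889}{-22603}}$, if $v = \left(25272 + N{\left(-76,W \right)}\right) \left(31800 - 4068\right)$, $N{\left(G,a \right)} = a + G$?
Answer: $\frac{22603}{15804800695855} \approx 1.4301 \cdot 10^{-9}$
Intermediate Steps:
$W = 18$
$N{\left(G,a \right)} = G + a$
$v = 699234648$ ($v = \left(25272 + \left(-76 + 18\right)\right) \left(31800 - 4068\right) = \left(25272 - 58\right) 27732 = 25214 \cdot 27732 = 699234648$)
$\frac{1}{v + \frac{52889}{-22603}} = \frac{1}{699234648 + \frac{52889}{-22603}} = \frac{1}{699234648 + 52889 \left(- \frac{1}{22603}\right)} = \frac{1}{699234648 - \frac{52889}{22603}} = \frac{1}{\frac{15804800695855}{22603}} = \frac{22603}{15804800695855}$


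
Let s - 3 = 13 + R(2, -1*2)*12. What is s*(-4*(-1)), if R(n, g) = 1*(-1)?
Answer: 16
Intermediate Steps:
R(n, g) = -1
s = 4 (s = 3 + (13 - 1*12) = 3 + (13 - 12) = 3 + 1 = 4)
s*(-4*(-1)) = 4*(-4*(-1)) = 4*4 = 16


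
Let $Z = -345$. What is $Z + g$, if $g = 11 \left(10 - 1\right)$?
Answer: $-246$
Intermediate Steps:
$g = 99$ ($g = 11 \cdot 9 = 99$)
$Z + g = -345 + 99 = -246$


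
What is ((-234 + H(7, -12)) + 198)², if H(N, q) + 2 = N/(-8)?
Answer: 96721/64 ≈ 1511.3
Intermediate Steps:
H(N, q) = -2 - N/8 (H(N, q) = -2 + N/(-8) = -2 + N*(-⅛) = -2 - N/8)
((-234 + H(7, -12)) + 198)² = ((-234 + (-2 - ⅛*7)) + 198)² = ((-234 + (-2 - 7/8)) + 198)² = ((-234 - 23/8) + 198)² = (-1895/8 + 198)² = (-311/8)² = 96721/64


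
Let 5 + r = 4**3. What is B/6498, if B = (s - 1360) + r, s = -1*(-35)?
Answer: -211/1083 ≈ -0.19483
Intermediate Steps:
r = 59 (r = -5 + 4**3 = -5 + 64 = 59)
s = 35
B = -1266 (B = (35 - 1360) + 59 = -1325 + 59 = -1266)
B/6498 = -1266/6498 = -1266*1/6498 = -211/1083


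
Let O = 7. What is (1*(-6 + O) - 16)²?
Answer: 225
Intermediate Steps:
(1*(-6 + O) - 16)² = (1*(-6 + 7) - 16)² = (1*1 - 16)² = (1 - 16)² = (-15)² = 225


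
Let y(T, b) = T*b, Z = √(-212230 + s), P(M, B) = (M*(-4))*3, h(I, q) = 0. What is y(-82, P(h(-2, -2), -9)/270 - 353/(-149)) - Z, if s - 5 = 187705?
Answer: -28946/149 - 2*I*√6130 ≈ -194.27 - 156.59*I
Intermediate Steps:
s = 187710 (s = 5 + 187705 = 187710)
P(M, B) = -12*M (P(M, B) = -4*M*3 = -12*M)
Z = 2*I*√6130 (Z = √(-212230 + 187710) = √(-24520) = 2*I*√6130 ≈ 156.59*I)
y(-82, P(h(-2, -2), -9)/270 - 353/(-149)) - Z = -82*(-12*0/270 - 353/(-149)) - 2*I*√6130 = -82*(0*(1/270) - 353*(-1/149)) - 2*I*√6130 = -82*(0 + 353/149) - 2*I*√6130 = -82*353/149 - 2*I*√6130 = -28946/149 - 2*I*√6130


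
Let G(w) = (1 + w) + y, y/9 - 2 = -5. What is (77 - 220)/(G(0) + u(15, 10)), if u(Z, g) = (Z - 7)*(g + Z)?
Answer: -143/174 ≈ -0.82184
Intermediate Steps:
y = -27 (y = 18 + 9*(-5) = 18 - 45 = -27)
G(w) = -26 + w (G(w) = (1 + w) - 27 = -26 + w)
u(Z, g) = (-7 + Z)*(Z + g)
(77 - 220)/(G(0) + u(15, 10)) = (77 - 220)/((-26 + 0) + (15² - 7*15 - 7*10 + 15*10)) = -143/(-26 + (225 - 105 - 70 + 150)) = -143/(-26 + 200) = -143/174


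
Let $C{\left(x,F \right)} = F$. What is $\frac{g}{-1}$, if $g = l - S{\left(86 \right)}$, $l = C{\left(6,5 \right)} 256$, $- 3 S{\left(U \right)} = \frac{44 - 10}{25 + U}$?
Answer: $- \frac{426274}{333} \approx -1280.1$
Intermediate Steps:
$S{\left(U \right)} = - \frac{34}{3 \left(25 + U\right)}$ ($S{\left(U \right)} = - \frac{\left(44 - 10\right) \frac{1}{25 + U}}{3} = - \frac{34 \frac{1}{25 + U}}{3} = - \frac{34}{3 \left(25 + U\right)}$)
$l = 1280$ ($l = 5 \cdot 256 = 1280$)
$g = \frac{426274}{333}$ ($g = 1280 - - \frac{34}{75 + 3 \cdot 86} = 1280 - - \frac{34}{75 + 258} = 1280 - - \frac{34}{333} = 1280 + \frac{34}{333} = \frac{426274}{333} \approx 1280.1$)
$\frac{g}{-1} = \frac{426274}{333 \left(-1\right)} = \frac{426274}{333} \left(-1\right) = - \frac{426274}{333}$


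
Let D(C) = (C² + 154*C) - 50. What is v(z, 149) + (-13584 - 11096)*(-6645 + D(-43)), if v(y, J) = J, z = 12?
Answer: 283030389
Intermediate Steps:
D(C) = -50 + C² + 154*C
v(z, 149) + (-13584 - 11096)*(-6645 + D(-43)) = 149 + (-13584 - 11096)*(-6645 + (-50 + (-43)² + 154*(-43))) = 149 - 24680*(-6645 + (-50 + 1849 - 6622)) = 149 - 24680*(-6645 - 4823) = 149 - 24680*(-11468) = 149 + 283030240 = 283030389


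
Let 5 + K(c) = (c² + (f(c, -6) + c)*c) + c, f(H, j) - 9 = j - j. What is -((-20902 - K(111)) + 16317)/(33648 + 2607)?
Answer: 30332/36255 ≈ 0.83663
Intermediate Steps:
f(H, j) = 9 (f(H, j) = 9 + (j - j) = 9 + 0 = 9)
K(c) = -5 + c + c² + c*(9 + c) (K(c) = -5 + ((c² + (9 + c)*c) + c) = -5 + ((c² + c*(9 + c)) + c) = -5 + (c + c² + c*(9 + c)) = -5 + c + c² + c*(9 + c))
-((-20902 - K(111)) + 16317)/(33648 + 2607) = -((-20902 - (-5 + 2*111² + 10*111)) + 16317)/(33648 + 2607) = -((-20902 - (-5 + 2*12321 + 1110)) + 16317)/36255 = -((-20902 - (-5 + 24642 + 1110)) + 16317)/36255 = -((-20902 - 1*25747) + 16317)/36255 = -((-20902 - 25747) + 16317)/36255 = -(-46649 + 16317)/36255 = -(-30332)/36255 = -1*(-30332/36255) = 30332/36255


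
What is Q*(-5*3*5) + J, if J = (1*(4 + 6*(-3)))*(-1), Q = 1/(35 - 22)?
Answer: 107/13 ≈ 8.2308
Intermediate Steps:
Q = 1/13 ≈ 0.076923
J = 14 (J = (1*(4 - 18))*(-1) = (1*(-14))*(-1) = -14*(-1) = 14)
Q*(-5*3*5) + J = (-5*3*5)/13 + 14 = (-15*5)/13 + 14 = (1/13)*(-75) + 14 = -75/13 + 14 = 107/13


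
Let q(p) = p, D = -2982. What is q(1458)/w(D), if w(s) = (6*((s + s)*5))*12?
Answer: -27/39760 ≈ -0.00067907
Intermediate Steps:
w(s) = 720*s (w(s) = (6*((2*s)*5))*12 = (6*(10*s))*12 = (60*s)*12 = 720*s)
q(1458)/w(D) = 1458/((720*(-2982))) = 1458/(-2147040) = 1458*(-1/2147040) = -27/39760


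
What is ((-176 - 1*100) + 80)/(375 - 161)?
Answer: -98/107 ≈ -0.91589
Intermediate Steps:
((-176 - 1*100) + 80)/(375 - 161) = ((-176 - 100) + 80)/214 = (-276 + 80)*(1/214) = -196*1/214 = -98/107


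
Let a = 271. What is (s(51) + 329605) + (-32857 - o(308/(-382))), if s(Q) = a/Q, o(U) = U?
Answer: 2890681883/9741 ≈ 2.9675e+5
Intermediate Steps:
s(Q) = 271/Q
(s(51) + 329605) + (-32857 - o(308/(-382))) = (271/51 + 329605) + (-32857 - 308/(-382)) = (271*(1/51) + 329605) + (-32857 - 308*(-1)/382) = (271/51 + 329605) + (-32857 - 1*(-154/191)) = 16810126/51 + (-32857 + 154/191) = 16810126/51 - 6275533/191 = 2890681883/9741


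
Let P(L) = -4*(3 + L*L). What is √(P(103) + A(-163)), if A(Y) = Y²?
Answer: I*√15879 ≈ 126.01*I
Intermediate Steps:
P(L) = -12 - 4*L² (P(L) = -4*(3 + L²) = -12 - 4*L²)
√(P(103) + A(-163)) = √((-12 - 4*103²) + (-163)²) = √((-12 - 4*10609) + 26569) = √((-12 - 42436) + 26569) = √(-42448 + 26569) = √(-15879) = I*√15879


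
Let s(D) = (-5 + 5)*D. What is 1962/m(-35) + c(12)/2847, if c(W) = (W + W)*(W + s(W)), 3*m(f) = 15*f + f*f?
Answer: 2826507/332150 ≈ 8.5097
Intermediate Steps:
s(D) = 0 (s(D) = 0*D = 0)
m(f) = 5*f + f²/3 (m(f) = (15*f + f*f)/3 = (15*f + f²)/3 = (f² + 15*f)/3 = 5*f + f²/3)
c(W) = 2*W² (c(W) = (W + W)*(W + 0) = (2*W)*W = 2*W²)
1962/m(-35) + c(12)/2847 = 1962/(((⅓)*(-35)*(15 - 35))) + (2*12²)/2847 = 1962/(((⅓)*(-35)*(-20))) + (2*144)*(1/2847) = 1962/(700/3) + 288*(1/2847) = 1962*(3/700) + 96/949 = 2943/350 + 96/949 = 2826507/332150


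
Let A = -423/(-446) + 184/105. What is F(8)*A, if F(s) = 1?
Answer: 126479/46830 ≈ 2.7008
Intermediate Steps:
A = 126479/46830 (A = -423*(-1/446) + 184*(1/105) = 423/446 + 184/105 = 126479/46830 ≈ 2.7008)
F(8)*A = 1*(126479/46830) = 126479/46830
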